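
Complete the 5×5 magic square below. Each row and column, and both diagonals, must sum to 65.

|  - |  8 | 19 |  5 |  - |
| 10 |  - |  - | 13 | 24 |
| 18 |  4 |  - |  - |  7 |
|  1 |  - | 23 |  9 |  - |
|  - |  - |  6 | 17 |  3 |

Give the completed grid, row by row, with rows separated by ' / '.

Column 4: 5 + 13 + 9 + 17 + ? = 65, so (3,4) = 21.
The remaining cell in row 3 is (3,3) = 65 − 50 = 15.
Column 3 needs 65; the known cells sum to 63, so (2,3) = 2.
Row 2 must total 65; the given cells sum to 49, so (2,2) = 16.
From main diagonal, 65 − (16 + 15 + 9 + 3) gives (1,1) = 22.
The remaining cell in row 1 is (1,5) = 65 − 54 = 11.
Column 1 needs 65; the known cells sum to 51, so (5,1) = 14.
Using column 5: 11 + 24 + 7 + 3 + ? → (4,5) = 65 − 45 = 20.
From anti-diagonal, 65 − (11 + 13 + 15 + 14) gives (4,2) = 12.
Row 5 needs 65; the known cells sum to 40, so (5,2) = 25.

22 8 19 5 11 / 10 16 2 13 24 / 18 4 15 21 7 / 1 12 23 9 20 / 14 25 6 17 3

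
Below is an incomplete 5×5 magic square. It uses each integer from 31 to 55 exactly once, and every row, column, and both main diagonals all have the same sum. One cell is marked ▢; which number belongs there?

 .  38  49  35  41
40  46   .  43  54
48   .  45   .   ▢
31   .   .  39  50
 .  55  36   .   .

37

The entries are 31 through 55, which sum to 1075, so each line sums to 1075/5 = 215.
Row 1 must total 215; the given cells sum to 163, so (1,1) = 52.
Using row 2: 40 + 46 + 43 + 54 + ? → (2,3) = 215 − 183 = 32.
The remaining cell in column 1 is (5,1) = 215 − 171 = 44.
The remaining cell in column 3 is (4,3) = 215 − 162 = 53.
From main diagonal, 215 − (52 + 46 + 45 + 39) gives (5,5) = 33.
Using anti-diagonal: 41 + 43 + 45 + 44 + ? → (4,2) = 215 − 173 = 42.
Row 5 needs 215; the known cells sum to 168, so (5,4) = 47.
Column 2: 38 + 46 + 42 + 55 + ? = 215, so (3,2) = 34.
The remaining cell in column 4 is (3,4) = 215 − 164 = 51.
Column 5: 41 + 54 + 50 + 33 + ? = 215, so (3,5) = 37.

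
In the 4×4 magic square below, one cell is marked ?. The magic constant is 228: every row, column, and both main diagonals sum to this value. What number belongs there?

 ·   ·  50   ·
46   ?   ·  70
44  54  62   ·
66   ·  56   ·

Row 3 must total 228; the given cells sum to 160, so (3,4) = 68.
From column 1, 228 − (46 + 44 + 66) gives (1,1) = 72.
Column 3 needs 228; the known cells sum to 168, so (2,3) = 60.
The remaining cell in anti-diagonal is (1,4) = 228 − 180 = 48.
Using row 1: 72 + 50 + 48 + ? → (1,2) = 228 − 170 = 58.
Row 2: 46 + 60 + 70 + ? = 228, so (2,2) = 52.

52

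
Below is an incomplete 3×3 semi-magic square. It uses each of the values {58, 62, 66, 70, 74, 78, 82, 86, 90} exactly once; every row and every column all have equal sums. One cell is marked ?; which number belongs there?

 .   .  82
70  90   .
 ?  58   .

The 9 entries sum to 666, so each line sums to 666/3 = 222.
Row 2: 70 + 90 + ? = 222, so (2,3) = 62.
Using column 2: 90 + 58 + ? → (1,2) = 222 − 148 = 74.
Column 3 must total 222; the given cells sum to 144, so (3,3) = 78.
Using row 1: 74 + 82 + ? → (1,1) = 222 − 156 = 66.
The remaining cell in row 3 is (3,1) = 222 − 136 = 86.

86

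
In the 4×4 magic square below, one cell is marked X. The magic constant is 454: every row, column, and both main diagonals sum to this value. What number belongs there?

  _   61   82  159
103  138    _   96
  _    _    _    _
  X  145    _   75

Row 1 needs 454; the known cells sum to 302, so (1,1) = 152.
Row 2 must total 454; the given cells sum to 337, so (2,3) = 117.
From column 2, 454 − (61 + 138 + 145) gives (3,2) = 110.
Using column 4: 159 + 96 + 75 + ? → (3,4) = 454 − 330 = 124.
Using main diagonal: 152 + 138 + 75 + ? → (3,3) = 454 − 365 = 89.
Anti-diagonal must total 454; the given cells sum to 386, so (4,1) = 68.

68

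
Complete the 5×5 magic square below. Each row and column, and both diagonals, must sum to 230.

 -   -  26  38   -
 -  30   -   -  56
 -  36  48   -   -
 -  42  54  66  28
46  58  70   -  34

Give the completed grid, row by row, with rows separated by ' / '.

Using row 4: 42 + 54 + 66 + 28 + ? → (4,1) = 230 − 190 = 40.
Using row 5: 46 + 58 + 70 + 34 + ? → (5,4) = 230 − 208 = 22.
Column 2 needs 230; the known cells sum to 166, so (1,2) = 64.
Column 3: 26 + 48 + 54 + 70 + ? = 230, so (2,3) = 32.
The remaining cell in main diagonal is (1,1) = 230 − 178 = 52.
Row 1 needs 230; the known cells sum to 180, so (1,5) = 50.
From column 5, 230 − (50 + 56 + 28 + 34) gives (3,5) = 62.
Anti-diagonal must total 230; the given cells sum to 186, so (2,4) = 44.
Using row 2: 30 + 32 + 44 + 56 + ? → (2,1) = 230 − 162 = 68.
Column 1 needs 230; the known cells sum to 206, so (3,1) = 24.
The remaining cell in column 4 is (3,4) = 230 − 170 = 60.

52 64 26 38 50 / 68 30 32 44 56 / 24 36 48 60 62 / 40 42 54 66 28 / 46 58 70 22 34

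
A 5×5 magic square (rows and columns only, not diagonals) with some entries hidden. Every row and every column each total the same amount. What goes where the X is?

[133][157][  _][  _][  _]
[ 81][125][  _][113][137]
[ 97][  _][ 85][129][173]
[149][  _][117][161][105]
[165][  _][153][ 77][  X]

121

Column 1 is complete and sums to 625; that is the magic constant.
Using row 2: 81 + 125 + 113 + 137 + ? → (2,3) = 625 − 456 = 169.
The remaining cell in row 3 is (3,2) = 625 − 484 = 141.
Row 4 needs 625; the known cells sum to 532, so (4,2) = 93.
From column 2, 625 − (157 + 125 + 141 + 93) gives (5,2) = 109.
Using column 3: 169 + 85 + 117 + 153 + ? → (1,3) = 625 − 524 = 101.
Column 4 must total 625; the given cells sum to 480, so (1,4) = 145.
The remaining cell in row 1 is (1,5) = 625 − 536 = 89.
Row 5 must total 625; the given cells sum to 504, so (5,5) = 121.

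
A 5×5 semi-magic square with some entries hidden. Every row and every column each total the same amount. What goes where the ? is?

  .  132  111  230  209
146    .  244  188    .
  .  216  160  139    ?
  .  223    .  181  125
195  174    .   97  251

Column 4 is complete and sums to 835; that is the magic constant.
Row 1: 132 + 111 + 230 + 209 + ? = 835, so (1,1) = 153.
Row 5 needs 835; the known cells sum to 717, so (5,3) = 118.
Using column 2: 132 + 216 + 223 + 174 + ? → (2,2) = 835 − 745 = 90.
Column 3 must total 835; the given cells sum to 633, so (4,3) = 202.
Using row 2: 146 + 90 + 244 + 188 + ? → (2,5) = 835 − 668 = 167.
Row 4 needs 835; the known cells sum to 731, so (4,1) = 104.
Column 1 must total 835; the given cells sum to 598, so (3,1) = 237.
Column 5: 209 + 167 + 125 + 251 + ? = 835, so (3,5) = 83.

83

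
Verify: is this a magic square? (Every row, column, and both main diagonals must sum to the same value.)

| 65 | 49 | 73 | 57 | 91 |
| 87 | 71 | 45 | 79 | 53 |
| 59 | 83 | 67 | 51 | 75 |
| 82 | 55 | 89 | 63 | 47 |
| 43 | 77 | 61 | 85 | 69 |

No — row 5 sums to 335 but row 4 sums to 336.

Row 1: 65 + 49 + 73 + 57 + 91 = 335.
Row 2: 87 + 71 + 45 + 79 + 53 = 335.
Row 3: 59 + 83 + 67 + 51 + 75 = 335.
Row 4: 82 + 55 + 89 + 63 + 47 = 336.
Row 5: 43 + 77 + 61 + 85 + 69 = 335.
Column 1: 65 + 87 + 59 + 82 + 43 = 336.
Column 2: 49 + 71 + 83 + 55 + 77 = 335.
Column 3: 73 + 45 + 67 + 89 + 61 = 335.
Column 4: 57 + 79 + 51 + 63 + 85 = 335.
Column 5: 91 + 53 + 75 + 47 + 69 = 335.
Main diagonal: 65 + 71 + 67 + 63 + 69 = 335.
Anti-diagonal: 91 + 79 + 67 + 55 + 43 = 335.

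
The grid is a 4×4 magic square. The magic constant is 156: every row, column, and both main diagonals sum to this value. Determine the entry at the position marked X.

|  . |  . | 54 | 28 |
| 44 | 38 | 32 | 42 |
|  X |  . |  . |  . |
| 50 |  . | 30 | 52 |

The remaining cell in row 4 is (4,2) = 156 − 132 = 24.
From column 3, 156 − (54 + 32 + 30) gives (3,3) = 40.
Column 4 must total 156; the given cells sum to 122, so (3,4) = 34.
Main diagonal must total 156; the given cells sum to 130, so (1,1) = 26.
Using anti-diagonal: 28 + 32 + 50 + ? → (3,2) = 156 − 110 = 46.
Row 1 needs 156; the known cells sum to 108, so (1,2) = 48.
Using row 3: 46 + 40 + 34 + ? → (3,1) = 156 − 120 = 36.

36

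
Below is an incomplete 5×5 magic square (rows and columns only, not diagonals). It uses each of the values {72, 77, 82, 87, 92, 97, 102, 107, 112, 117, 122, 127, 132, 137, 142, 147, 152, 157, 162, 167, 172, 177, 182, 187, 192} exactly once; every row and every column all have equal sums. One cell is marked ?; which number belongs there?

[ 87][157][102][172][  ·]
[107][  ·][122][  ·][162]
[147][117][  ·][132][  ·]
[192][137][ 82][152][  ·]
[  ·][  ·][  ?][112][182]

167

The 25 entries sum to 3300, so each line sums to 3300/5 = 660.
From row 1, 660 − (87 + 157 + 102 + 172) gives (1,5) = 142.
Row 4 must total 660; the given cells sum to 563, so (4,5) = 97.
Column 1 must total 660; the given cells sum to 533, so (5,1) = 127.
Using column 4: 172 + 132 + 152 + 112 + ? → (2,4) = 660 − 568 = 92.
Column 5: 142 + 162 + 97 + 182 + ? = 660, so (3,5) = 77.
The remaining cell in row 2 is (2,2) = 660 − 483 = 177.
Row 3: 147 + 117 + 132 + 77 + ? = 660, so (3,3) = 187.
The remaining cell in column 2 is (5,2) = 660 − 588 = 72.
From column 3, 660 − (102 + 122 + 187 + 82) gives (5,3) = 167.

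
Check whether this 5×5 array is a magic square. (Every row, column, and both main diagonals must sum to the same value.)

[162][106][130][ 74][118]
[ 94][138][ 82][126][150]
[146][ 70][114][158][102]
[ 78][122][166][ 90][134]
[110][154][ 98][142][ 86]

Row 1: 162 + 106 + 130 + 74 + 118 = 590.
Row 2: 94 + 138 + 82 + 126 + 150 = 590.
Row 3: 146 + 70 + 114 + 158 + 102 = 590.
Row 4: 78 + 122 + 166 + 90 + 134 = 590.
Row 5: 110 + 154 + 98 + 142 + 86 = 590.
Column 1: 162 + 94 + 146 + 78 + 110 = 590.
Column 2: 106 + 138 + 70 + 122 + 154 = 590.
Column 3: 130 + 82 + 114 + 166 + 98 = 590.
Column 4: 74 + 126 + 158 + 90 + 142 = 590.
Column 5: 118 + 150 + 102 + 134 + 86 = 590.
Main diagonal: 162 + 138 + 114 + 90 + 86 = 590.
Anti-diagonal: 118 + 126 + 114 + 122 + 110 = 590.
All lines sum to 590.

Yes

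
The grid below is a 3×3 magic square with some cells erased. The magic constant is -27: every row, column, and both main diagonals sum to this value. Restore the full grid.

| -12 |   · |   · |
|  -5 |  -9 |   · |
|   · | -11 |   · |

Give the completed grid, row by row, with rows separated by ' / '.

-12 -7 -8 / -5 -9 -13 / -10 -11 -6

Row 2: -5 + (-9) + ? = -27, so (2,3) = -13.
Column 1 needs -27; the known cells sum to -17, so (3,1) = -10.
The remaining cell in column 2 is (1,2) = -27 − (-20) = -7.
Using main diagonal: -12 + (-9) + ? → (3,3) = -27 − (-21) = -6.
Using anti-diagonal: -9 + (-10) + ? → (1,3) = -27 − (-19) = -8.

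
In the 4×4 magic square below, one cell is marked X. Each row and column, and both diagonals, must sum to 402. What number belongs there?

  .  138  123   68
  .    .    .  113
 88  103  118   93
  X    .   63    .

Row 1 needs 402; the known cells sum to 329, so (1,1) = 73.
Column 3 must total 402; the given cells sum to 304, so (2,3) = 98.
Using column 4: 68 + 113 + 93 + ? → (4,4) = 402 − 274 = 128.
Main diagonal: 73 + 118 + 128 + ? = 402, so (2,2) = 83.
Anti-diagonal must total 402; the given cells sum to 269, so (4,1) = 133.

133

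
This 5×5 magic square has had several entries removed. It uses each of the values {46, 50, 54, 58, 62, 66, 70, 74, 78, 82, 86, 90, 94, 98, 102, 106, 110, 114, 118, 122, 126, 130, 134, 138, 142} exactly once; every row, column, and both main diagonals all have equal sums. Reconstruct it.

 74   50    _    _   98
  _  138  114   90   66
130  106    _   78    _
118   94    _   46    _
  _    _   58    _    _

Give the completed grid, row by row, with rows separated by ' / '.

74 50 126 122 98 / 62 138 114 90 66 / 130 106 102 78 54 / 118 94 70 46 142 / 86 82 58 134 110

The 25 entries sum to 2350, so each line sums to 2350/5 = 470.
Using row 2: 138 + 114 + 90 + 66 + ? → (2,1) = 470 − 408 = 62.
Column 1 must total 470; the given cells sum to 384, so (5,1) = 86.
Column 2 needs 470; the known cells sum to 388, so (5,2) = 82.
Anti-diagonal must total 470; the given cells sum to 368, so (3,3) = 102.
Row 3 needs 470; the known cells sum to 416, so (3,5) = 54.
Main diagonal needs 470; the known cells sum to 360, so (5,5) = 110.
The remaining cell in row 5 is (5,4) = 470 − 336 = 134.
Column 4 must total 470; the given cells sum to 348, so (1,4) = 122.
The remaining cell in column 5 is (4,5) = 470 − 328 = 142.
From row 1, 470 − (74 + 50 + 122 + 98) gives (1,3) = 126.
Row 4: 118 + 94 + 46 + 142 + ? = 470, so (4,3) = 70.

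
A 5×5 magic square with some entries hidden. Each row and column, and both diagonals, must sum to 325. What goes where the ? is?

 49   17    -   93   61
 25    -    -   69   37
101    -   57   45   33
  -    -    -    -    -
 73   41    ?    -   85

Using row 1: 49 + 17 + 93 + 61 + ? → (1,3) = 325 − 220 = 105.
The remaining cell in row 3 is (3,2) = 325 − 236 = 89.
Column 1 needs 325; the known cells sum to 248, so (4,1) = 77.
Using column 5: 61 + 37 + 33 + 85 + ? → (4,5) = 325 − 216 = 109.
From anti-diagonal, 325 − (61 + 69 + 57 + 73) gives (4,2) = 65.
Using column 2: 17 + 89 + 65 + 41 + ? → (2,2) = 325 − 212 = 113.
Main diagonal needs 325; the known cells sum to 304, so (4,4) = 21.
Row 2: 25 + 113 + 69 + 37 + ? = 325, so (2,3) = 81.
Using row 4: 77 + 65 + 21 + 109 + ? → (4,3) = 325 − 272 = 53.
Column 3: 105 + 81 + 57 + 53 + ? = 325, so (5,3) = 29.

29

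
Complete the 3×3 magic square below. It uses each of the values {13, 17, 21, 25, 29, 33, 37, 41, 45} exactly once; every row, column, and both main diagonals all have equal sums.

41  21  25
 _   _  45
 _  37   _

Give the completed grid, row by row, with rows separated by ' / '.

The 9 entries sum to 261, so each line sums to 261/3 = 87.
The remaining cell in column 2 is (2,2) = 87 − 58 = 29.
The remaining cell in column 3 is (3,3) = 87 − 70 = 17.
From anti-diagonal, 87 − (25 + 29) gives (3,1) = 33.
Row 2: 29 + 45 + ? = 87, so (2,1) = 13.

41 21 25 / 13 29 45 / 33 37 17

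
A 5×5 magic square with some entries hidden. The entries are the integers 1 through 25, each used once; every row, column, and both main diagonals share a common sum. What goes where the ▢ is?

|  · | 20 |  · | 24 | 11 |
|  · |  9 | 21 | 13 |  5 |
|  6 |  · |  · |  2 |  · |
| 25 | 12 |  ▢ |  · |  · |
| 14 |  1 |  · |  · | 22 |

The entries are 1 through 25, which sum to 325, so each line sums to 325/5 = 65.
Row 2 needs 65; the known cells sum to 48, so (2,1) = 17.
Column 1: 17 + 6 + 25 + 14 + ? = 65, so (1,1) = 3.
Column 2 must total 65; the given cells sum to 42, so (3,2) = 23.
From anti-diagonal, 65 − (11 + 13 + 12 + 14) gives (3,3) = 15.
The remaining cell in row 1 is (1,3) = 65 − 58 = 7.
The remaining cell in row 3 is (3,5) = 65 − 46 = 19.
Using column 5: 11 + 5 + 19 + 22 + ? → (4,5) = 65 − 57 = 8.
Main diagonal must total 65; the given cells sum to 49, so (4,4) = 16.
From row 4, 65 − (25 + 12 + 16 + 8) gives (4,3) = 4.

4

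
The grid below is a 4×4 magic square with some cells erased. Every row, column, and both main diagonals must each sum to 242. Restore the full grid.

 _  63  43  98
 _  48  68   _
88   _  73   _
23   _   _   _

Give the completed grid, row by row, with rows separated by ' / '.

Row 1: 63 + 43 + 98 + ? = 242, so (1,1) = 38.
Column 1: 38 + 88 + 23 + ? = 242, so (2,1) = 93.
Using column 3: 43 + 68 + 73 + ? → (4,3) = 242 − 184 = 58.
Using main diagonal: 38 + 48 + 73 + ? → (4,4) = 242 − 159 = 83.
Using anti-diagonal: 98 + 68 + 23 + ? → (3,2) = 242 − 189 = 53.
The remaining cell in row 2 is (2,4) = 242 − 209 = 33.
Row 3 needs 242; the known cells sum to 214, so (3,4) = 28.
The remaining cell in row 4 is (4,2) = 242 − 164 = 78.

38 63 43 98 / 93 48 68 33 / 88 53 73 28 / 23 78 58 83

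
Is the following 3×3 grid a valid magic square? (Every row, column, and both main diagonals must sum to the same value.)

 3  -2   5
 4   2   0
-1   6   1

Row 1: 3 + (-2) + 5 = 6.
Row 2: 4 + 2 + 0 = 6.
Row 3: -1 + 6 + 1 = 6.
Column 1: 3 + 4 + (-1) = 6.
Column 2: -2 + 2 + 6 = 6.
Column 3: 5 + 0 + 1 = 6.
Main diagonal: 3 + 2 + 1 = 6.
Anti-diagonal: 5 + 2 + (-1) = 6.
All lines sum to 6.

Yes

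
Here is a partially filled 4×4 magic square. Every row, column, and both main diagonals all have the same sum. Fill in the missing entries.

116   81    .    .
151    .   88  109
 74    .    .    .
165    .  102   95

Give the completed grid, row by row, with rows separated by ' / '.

Column 1 is already complete: 116 + 151 + 74 + 165 = 506, so that is the magic constant.
Row 2 needs 506; the known cells sum to 348, so (2,2) = 158.
From row 4, 506 − (165 + 102 + 95) gives (4,2) = 144.
The remaining cell in column 2 is (3,2) = 506 − 383 = 123.
Using main diagonal: 116 + 158 + 95 + ? → (3,3) = 506 − 369 = 137.
From anti-diagonal, 506 − (88 + 123 + 165) gives (1,4) = 130.
Row 1 must total 506; the given cells sum to 327, so (1,3) = 179.
Row 3: 74 + 123 + 137 + ? = 506, so (3,4) = 172.

116 81 179 130 / 151 158 88 109 / 74 123 137 172 / 165 144 102 95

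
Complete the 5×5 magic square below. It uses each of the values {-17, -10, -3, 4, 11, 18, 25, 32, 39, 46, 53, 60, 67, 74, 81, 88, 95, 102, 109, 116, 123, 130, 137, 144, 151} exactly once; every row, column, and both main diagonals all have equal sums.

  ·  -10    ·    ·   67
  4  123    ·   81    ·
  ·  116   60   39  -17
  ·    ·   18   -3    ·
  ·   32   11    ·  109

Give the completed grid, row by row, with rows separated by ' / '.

46 -10 144 88 67 / 4 123 102 81 25 / 137 116 60 39 -17 / 95 74 18 -3 151 / 53 32 11 130 109

The 25 entries sum to 1675, so each line sums to 1675/5 = 335.
Row 3 must total 335; the given cells sum to 198, so (3,1) = 137.
Column 2 needs 335; the known cells sum to 261, so (4,2) = 74.
Using main diagonal: 123 + 60 + (-3) + 109 + ? → (1,1) = 335 − 289 = 46.
Anti-diagonal: 67 + 81 + 60 + 74 + ? = 335, so (5,1) = 53.
Row 5 needs 335; the known cells sum to 205, so (5,4) = 130.
Using column 1: 46 + 4 + 137 + 53 + ? → (4,1) = 335 − 240 = 95.
From column 4, 335 − (81 + 39 + (-3) + 130) gives (1,4) = 88.
Row 1 needs 335; the known cells sum to 191, so (1,3) = 144.
Row 4: 95 + 74 + 18 + (-3) + ? = 335, so (4,5) = 151.
Using column 3: 144 + 60 + 18 + 11 + ? → (2,3) = 335 − 233 = 102.
The remaining cell in column 5 is (2,5) = 335 − 310 = 25.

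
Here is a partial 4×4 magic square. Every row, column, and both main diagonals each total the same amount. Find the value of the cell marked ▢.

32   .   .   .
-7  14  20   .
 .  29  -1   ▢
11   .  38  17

Main diagonal is complete and sums to 62; that is the magic constant.
Row 2: -7 + 14 + 20 + ? = 62, so (2,4) = 35.
The remaining cell in row 4 is (4,2) = 62 − 66 = -4.
From column 1, 62 − (32 + (-7) + 11) gives (3,1) = 26.
The remaining cell in column 2 is (1,2) = 62 − 39 = 23.
Column 3: 20 + (-1) + 38 + ? = 62, so (1,3) = 5.
Anti-diagonal: 20 + 29 + 11 + ? = 62, so (1,4) = 2.
From row 3, 62 − (26 + 29 + (-1)) gives (3,4) = 8.

8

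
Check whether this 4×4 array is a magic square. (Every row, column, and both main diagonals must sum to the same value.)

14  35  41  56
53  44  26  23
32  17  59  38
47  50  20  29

Yes

Row 1: 14 + 35 + 41 + 56 = 146.
Row 2: 53 + 44 + 26 + 23 = 146.
Row 3: 32 + 17 + 59 + 38 = 146.
Row 4: 47 + 50 + 20 + 29 = 146.
Column 1: 14 + 53 + 32 + 47 = 146.
Column 2: 35 + 44 + 17 + 50 = 146.
Column 3: 41 + 26 + 59 + 20 = 146.
Column 4: 56 + 23 + 38 + 29 = 146.
Main diagonal: 14 + 44 + 59 + 29 = 146.
Anti-diagonal: 56 + 26 + 17 + 47 = 146.
All lines sum to 146.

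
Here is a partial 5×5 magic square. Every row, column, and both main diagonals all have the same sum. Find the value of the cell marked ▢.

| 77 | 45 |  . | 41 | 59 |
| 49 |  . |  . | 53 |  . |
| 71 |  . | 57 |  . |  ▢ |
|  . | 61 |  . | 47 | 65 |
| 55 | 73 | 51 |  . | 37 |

Anti-diagonal is complete and sums to 285; that is the magic constant.
Row 1 must total 285; the given cells sum to 222, so (1,3) = 63.
Using row 5: 55 + 73 + 51 + 37 + ? → (5,4) = 285 − 216 = 69.
Using column 1: 77 + 49 + 71 + 55 + ? → (4,1) = 285 − 252 = 33.
Column 4 needs 285; the known cells sum to 210, so (3,4) = 75.
Main diagonal needs 285; the known cells sum to 218, so (2,2) = 67.
From row 4, 285 − (33 + 61 + 47 + 65) gives (4,3) = 79.
Column 2 needs 285; the known cells sum to 246, so (3,2) = 39.
Column 3 needs 285; the known cells sum to 250, so (2,3) = 35.
Using row 2: 49 + 67 + 35 + 53 + ? → (2,5) = 285 − 204 = 81.
Row 3: 71 + 39 + 57 + 75 + ? = 285, so (3,5) = 43.

43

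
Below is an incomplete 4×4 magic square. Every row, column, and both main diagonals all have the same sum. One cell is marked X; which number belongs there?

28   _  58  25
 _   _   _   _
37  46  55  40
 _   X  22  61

31

Row 3 is complete and sums to 178; that is the magic constant.
Row 1 needs 178; the known cells sum to 111, so (1,2) = 67.
Column 3 must total 178; the given cells sum to 135, so (2,3) = 43.
Using column 4: 25 + 40 + 61 + ? → (2,4) = 178 − 126 = 52.
From main diagonal, 178 − (28 + 55 + 61) gives (2,2) = 34.
Anti-diagonal: 25 + 43 + 46 + ? = 178, so (4,1) = 64.
Row 2 must total 178; the given cells sum to 129, so (2,1) = 49.
Row 4 needs 178; the known cells sum to 147, so (4,2) = 31.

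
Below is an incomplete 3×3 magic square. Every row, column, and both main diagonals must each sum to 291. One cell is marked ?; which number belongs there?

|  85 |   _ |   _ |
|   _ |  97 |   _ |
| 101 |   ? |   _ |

Column 1 needs 291; the known cells sum to 186, so (2,1) = 105.
From main diagonal, 291 − (85 + 97) gives (3,3) = 109.
Anti-diagonal must total 291; the given cells sum to 198, so (1,3) = 93.
Row 1: 85 + 93 + ? = 291, so (1,2) = 113.
Using row 2: 105 + 97 + ? → (2,3) = 291 − 202 = 89.
Row 3 needs 291; the known cells sum to 210, so (3,2) = 81.

81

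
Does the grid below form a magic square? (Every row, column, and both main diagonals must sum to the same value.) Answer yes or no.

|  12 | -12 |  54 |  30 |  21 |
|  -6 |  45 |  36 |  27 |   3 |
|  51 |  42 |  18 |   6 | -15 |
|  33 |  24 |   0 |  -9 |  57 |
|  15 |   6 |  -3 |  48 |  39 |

No — row 4 sums to 105 but column 4 sums to 102.

Row 1: 12 + (-12) + 54 + 30 + 21 = 105.
Row 2: -6 + 45 + 36 + 27 + 3 = 105.
Row 3: 51 + 42 + 18 + 6 + (-15) = 102.
Row 4: 33 + 24 + 0 + (-9) + 57 = 105.
Row 5: 15 + 6 + (-3) + 48 + 39 = 105.
Column 1: 12 + (-6) + 51 + 33 + 15 = 105.
Column 2: -12 + 45 + 42 + 24 + 6 = 105.
Column 3: 54 + 36 + 18 + 0 + (-3) = 105.
Column 4: 30 + 27 + 6 + (-9) + 48 = 102.
Column 5: 21 + 3 + (-15) + 57 + 39 = 105.
Main diagonal: 12 + 45 + 18 + (-9) + 39 = 105.
Anti-diagonal: 21 + 27 + 18 + 24 + 15 = 105.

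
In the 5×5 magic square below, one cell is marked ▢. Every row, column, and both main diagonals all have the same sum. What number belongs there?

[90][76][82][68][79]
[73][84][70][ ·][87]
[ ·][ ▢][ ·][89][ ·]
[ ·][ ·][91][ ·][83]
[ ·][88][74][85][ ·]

Row 1 is complete and sums to 395; that is the magic constant.
Using row 2: 73 + 84 + 70 + 87 + ? → (2,4) = 395 − 314 = 81.
Column 3: 82 + 70 + 91 + 74 + ? = 395, so (3,3) = 78.
Column 4: 68 + 81 + 89 + 85 + ? = 395, so (4,4) = 72.
The remaining cell in main diagonal is (5,5) = 395 − 324 = 71.
Row 5 needs 395; the known cells sum to 318, so (5,1) = 77.
The remaining cell in column 5 is (3,5) = 395 − 320 = 75.
Anti-diagonal: 79 + 81 + 78 + 77 + ? = 395, so (4,2) = 80.
Row 4: 80 + 91 + 72 + 83 + ? = 395, so (4,1) = 69.
Using column 1: 90 + 73 + 69 + 77 + ? → (3,1) = 395 − 309 = 86.
Using column 2: 76 + 84 + 80 + 88 + ? → (3,2) = 395 − 328 = 67.

67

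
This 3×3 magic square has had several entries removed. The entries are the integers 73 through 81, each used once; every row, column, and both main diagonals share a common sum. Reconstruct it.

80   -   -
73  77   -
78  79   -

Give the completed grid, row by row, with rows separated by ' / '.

80 75 76 / 73 77 81 / 78 79 74

The entries are 73 through 81, which sum to 693, so each line sums to 693/3 = 231.
From row 2, 231 − (73 + 77) gives (2,3) = 81.
The remaining cell in row 3 is (3,3) = 231 − 157 = 74.
From column 2, 231 − (77 + 79) gives (1,2) = 75.
From column 3, 231 − (81 + 74) gives (1,3) = 76.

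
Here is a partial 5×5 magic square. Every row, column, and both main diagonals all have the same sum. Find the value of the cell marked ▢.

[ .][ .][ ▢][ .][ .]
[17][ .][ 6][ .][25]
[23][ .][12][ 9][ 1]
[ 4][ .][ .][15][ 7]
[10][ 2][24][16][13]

5

Row 5 is complete and sums to 65; that is the magic constant.
Row 3 needs 65; the known cells sum to 45, so (3,2) = 20.
Using column 1: 17 + 23 + 4 + 10 + ? → (1,1) = 65 − 54 = 11.
The remaining cell in column 5 is (1,5) = 65 − 46 = 19.
From main diagonal, 65 − (11 + 12 + 15 + 13) gives (2,2) = 14.
Row 2 needs 65; the known cells sum to 62, so (2,4) = 3.
Column 4: 3 + 9 + 15 + 16 + ? = 65, so (1,4) = 22.
From anti-diagonal, 65 − (19 + 3 + 12 + 10) gives (4,2) = 21.
From row 4, 65 − (4 + 21 + 15 + 7) gives (4,3) = 18.
The remaining cell in column 2 is (1,2) = 65 − 57 = 8.
Column 3 must total 65; the given cells sum to 60, so (1,3) = 5.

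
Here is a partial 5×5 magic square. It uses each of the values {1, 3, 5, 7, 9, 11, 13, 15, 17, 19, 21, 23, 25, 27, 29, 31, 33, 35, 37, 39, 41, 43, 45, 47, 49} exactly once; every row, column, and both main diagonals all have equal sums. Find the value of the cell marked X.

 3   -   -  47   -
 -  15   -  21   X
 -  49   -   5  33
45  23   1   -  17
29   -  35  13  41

The 25 entries sum to 625, so each line sums to 625/5 = 125.
The remaining cell in row 4 is (4,4) = 125 − 86 = 39.
Using row 5: 29 + 35 + 13 + 41 + ? → (5,2) = 125 − 118 = 7.
Using column 2: 15 + 49 + 23 + 7 + ? → (1,2) = 125 − 94 = 31.
Main diagonal must total 125; the given cells sum to 98, so (3,3) = 27.
The remaining cell in anti-diagonal is (1,5) = 125 − 100 = 25.
Using row 1: 3 + 31 + 47 + 25 + ? → (1,3) = 125 − 106 = 19.
Using row 3: 49 + 27 + 5 + 33 + ? → (3,1) = 125 − 114 = 11.
Column 1 must total 125; the given cells sum to 88, so (2,1) = 37.
Column 3 must total 125; the given cells sum to 82, so (2,3) = 43.
From column 5, 125 − (25 + 33 + 17 + 41) gives (2,5) = 9.

9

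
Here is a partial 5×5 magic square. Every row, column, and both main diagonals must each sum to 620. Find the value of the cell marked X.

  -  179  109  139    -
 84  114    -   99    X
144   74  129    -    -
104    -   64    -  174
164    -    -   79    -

The remaining cell in column 1 is (1,1) = 620 − 496 = 124.
From row 1, 620 − (124 + 179 + 109 + 139) gives (1,5) = 69.
Anti-diagonal: 69 + 99 + 129 + 164 + ? = 620, so (4,2) = 159.
The remaining cell in row 4 is (4,4) = 620 − 501 = 119.
Column 2: 179 + 114 + 74 + 159 + ? = 620, so (5,2) = 94.
Column 4 needs 620; the known cells sum to 436, so (3,4) = 184.
From main diagonal, 620 − (124 + 114 + 129 + 119) gives (5,5) = 134.
Row 3 needs 620; the known cells sum to 531, so (3,5) = 89.
Row 5 needs 620; the known cells sum to 471, so (5,3) = 149.
The remaining cell in column 3 is (2,3) = 620 − 451 = 169.
The remaining cell in column 5 is (2,5) = 620 − 466 = 154.

154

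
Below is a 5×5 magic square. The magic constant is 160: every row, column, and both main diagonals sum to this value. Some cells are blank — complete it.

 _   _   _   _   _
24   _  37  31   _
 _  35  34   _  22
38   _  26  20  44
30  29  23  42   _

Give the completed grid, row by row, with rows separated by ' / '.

27 21 40 39 33 / 24 43 37 31 25 / 41 35 34 28 22 / 38 32 26 20 44 / 30 29 23 42 36

Row 4 needs 160; the known cells sum to 128, so (4,2) = 32.
The remaining cell in row 5 is (5,5) = 160 − 124 = 36.
Column 3 must total 160; the given cells sum to 120, so (1,3) = 40.
Anti-diagonal needs 160; the known cells sum to 127, so (1,5) = 33.
Column 5 must total 160; the given cells sum to 135, so (2,5) = 25.
Using row 2: 24 + 37 + 31 + 25 + ? → (2,2) = 160 − 117 = 43.
Using column 2: 43 + 35 + 32 + 29 + ? → (1,2) = 160 − 139 = 21.
Using main diagonal: 43 + 34 + 20 + 36 + ? → (1,1) = 160 − 133 = 27.
Row 1 must total 160; the given cells sum to 121, so (1,4) = 39.
Using column 1: 27 + 24 + 38 + 30 + ? → (3,1) = 160 − 119 = 41.
From column 4, 160 − (39 + 31 + 20 + 42) gives (3,4) = 28.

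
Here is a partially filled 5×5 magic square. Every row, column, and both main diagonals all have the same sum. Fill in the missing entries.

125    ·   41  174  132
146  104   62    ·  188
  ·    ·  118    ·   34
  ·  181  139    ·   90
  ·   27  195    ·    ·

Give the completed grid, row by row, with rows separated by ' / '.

Column 3 is already complete: 41 + 62 + 118 + 139 + 195 = 555, so that is the magic constant.
Row 1 needs 555; the known cells sum to 472, so (1,2) = 83.
Row 2 needs 555; the known cells sum to 500, so (2,4) = 55.
Column 2 needs 555; the known cells sum to 395, so (3,2) = 160.
Column 5 must total 555; the given cells sum to 444, so (5,5) = 111.
Main diagonal must total 555; the given cells sum to 458, so (4,4) = 97.
Using anti-diagonal: 132 + 55 + 118 + 181 + ? → (5,1) = 555 − 486 = 69.
From row 4, 555 − (181 + 139 + 97 + 90) gives (4,1) = 48.
From row 5, 555 − (69 + 27 + 195 + 111) gives (5,4) = 153.
Column 1 needs 555; the known cells sum to 388, so (3,1) = 167.
Column 4 must total 555; the given cells sum to 479, so (3,4) = 76.

125 83 41 174 132 / 146 104 62 55 188 / 167 160 118 76 34 / 48 181 139 97 90 / 69 27 195 153 111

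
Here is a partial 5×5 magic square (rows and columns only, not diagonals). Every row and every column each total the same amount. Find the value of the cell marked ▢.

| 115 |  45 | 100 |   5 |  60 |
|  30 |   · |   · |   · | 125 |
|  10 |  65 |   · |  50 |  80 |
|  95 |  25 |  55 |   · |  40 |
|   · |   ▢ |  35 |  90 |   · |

Row 1 is complete and sums to 325; that is the magic constant.
Using row 3: 10 + 65 + 50 + 80 + ? → (3,3) = 325 − 205 = 120.
Row 4: 95 + 25 + 55 + 40 + ? = 325, so (4,4) = 110.
Column 1 needs 325; the known cells sum to 250, so (5,1) = 75.
Using column 3: 100 + 120 + 55 + 35 + ? → (2,3) = 325 − 310 = 15.
The remaining cell in column 4 is (2,4) = 325 − 255 = 70.
Column 5 must total 325; the given cells sum to 305, so (5,5) = 20.
The remaining cell in row 2 is (2,2) = 325 − 240 = 85.
The remaining cell in row 5 is (5,2) = 325 − 220 = 105.

105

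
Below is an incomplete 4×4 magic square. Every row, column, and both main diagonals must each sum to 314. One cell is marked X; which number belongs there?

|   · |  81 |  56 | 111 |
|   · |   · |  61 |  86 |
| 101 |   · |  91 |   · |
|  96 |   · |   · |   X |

41

Row 1 needs 314; the known cells sum to 248, so (1,1) = 66.
The remaining cell in column 1 is (2,1) = 314 − 263 = 51.
Column 3 must total 314; the given cells sum to 208, so (4,3) = 106.
From anti-diagonal, 314 − (111 + 61 + 96) gives (3,2) = 46.
Row 2 needs 314; the known cells sum to 198, so (2,2) = 116.
Row 3 needs 314; the known cells sum to 238, so (3,4) = 76.
Column 2 must total 314; the given cells sum to 243, so (4,2) = 71.
From column 4, 314 − (111 + 86 + 76) gives (4,4) = 41.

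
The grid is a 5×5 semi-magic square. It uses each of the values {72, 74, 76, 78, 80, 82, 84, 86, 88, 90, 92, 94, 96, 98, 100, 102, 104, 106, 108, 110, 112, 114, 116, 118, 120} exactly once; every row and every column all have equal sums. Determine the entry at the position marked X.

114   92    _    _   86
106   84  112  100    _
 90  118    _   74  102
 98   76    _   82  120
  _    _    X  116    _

The 25 entries sum to 2400, so each line sums to 2400/5 = 480.
Row 2 must total 480; the given cells sum to 402, so (2,5) = 78.
Row 3: 90 + 118 + 74 + 102 + ? = 480, so (3,3) = 96.
The remaining cell in row 4 is (4,3) = 480 − 376 = 104.
Column 1: 114 + 106 + 90 + 98 + ? = 480, so (5,1) = 72.
Column 2: 92 + 84 + 118 + 76 + ? = 480, so (5,2) = 110.
Using column 4: 100 + 74 + 82 + 116 + ? → (1,4) = 480 − 372 = 108.
The remaining cell in column 5 is (5,5) = 480 − 386 = 94.
From row 1, 480 − (114 + 92 + 108 + 86) gives (1,3) = 80.
Row 5 needs 480; the known cells sum to 392, so (5,3) = 88.

88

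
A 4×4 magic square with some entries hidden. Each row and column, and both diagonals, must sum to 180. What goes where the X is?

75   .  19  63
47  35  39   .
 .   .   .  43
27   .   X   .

67

From row 1, 180 − (75 + 19 + 63) gives (1,2) = 23.
From row 2, 180 − (47 + 35 + 39) gives (2,4) = 59.
Column 1: 75 + 47 + 27 + ? = 180, so (3,1) = 31.
The remaining cell in column 4 is (4,4) = 180 − 165 = 15.
Main diagonal needs 180; the known cells sum to 125, so (3,3) = 55.
Anti-diagonal must total 180; the given cells sum to 129, so (3,2) = 51.
Column 2 needs 180; the known cells sum to 109, so (4,2) = 71.
From column 3, 180 − (19 + 39 + 55) gives (4,3) = 67.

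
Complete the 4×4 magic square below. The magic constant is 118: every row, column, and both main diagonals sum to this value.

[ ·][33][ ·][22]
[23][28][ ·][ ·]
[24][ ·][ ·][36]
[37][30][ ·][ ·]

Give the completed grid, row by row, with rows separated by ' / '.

From column 1, 118 − (23 + 24 + 37) gives (1,1) = 34.
Column 2 needs 118; the known cells sum to 91, so (3,2) = 27.
Anti-diagonal must total 118; the given cells sum to 86, so (2,3) = 32.
Row 1 must total 118; the given cells sum to 89, so (1,3) = 29.
Row 2 must total 118; the given cells sum to 83, so (2,4) = 35.
Using row 3: 24 + 27 + 36 + ? → (3,3) = 118 − 87 = 31.
Column 3 needs 118; the known cells sum to 92, so (4,3) = 26.
From column 4, 118 − (22 + 35 + 36) gives (4,4) = 25.

34 33 29 22 / 23 28 32 35 / 24 27 31 36 / 37 30 26 25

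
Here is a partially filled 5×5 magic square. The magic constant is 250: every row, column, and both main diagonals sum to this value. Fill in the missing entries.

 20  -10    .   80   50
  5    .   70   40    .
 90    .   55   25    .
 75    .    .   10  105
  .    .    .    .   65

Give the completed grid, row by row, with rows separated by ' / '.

20 -10 110 80 50 / 5 100 70 40 35 / 90 85 55 25 -5 / 75 45 15 10 105 / 60 30 0 95 65

Using row 1: 20 + (-10) + 80 + 50 + ? → (1,3) = 250 − 140 = 110.
Using column 1: 20 + 5 + 90 + 75 + ? → (5,1) = 250 − 190 = 60.
Column 4 must total 250; the given cells sum to 155, so (5,4) = 95.
From main diagonal, 250 − (20 + 55 + 10 + 65) gives (2,2) = 100.
The remaining cell in anti-diagonal is (4,2) = 250 − 205 = 45.
Using row 2: 5 + 100 + 70 + 40 + ? → (2,5) = 250 − 215 = 35.
The remaining cell in row 4 is (4,3) = 250 − 235 = 15.
Column 3 must total 250; the given cells sum to 250, so (5,3) = 0.
Column 5: 50 + 35 + 105 + 65 + ? = 250, so (3,5) = -5.
Using row 3: 90 + 55 + 25 + (-5) + ? → (3,2) = 250 − 165 = 85.
The remaining cell in row 5 is (5,2) = 250 − 220 = 30.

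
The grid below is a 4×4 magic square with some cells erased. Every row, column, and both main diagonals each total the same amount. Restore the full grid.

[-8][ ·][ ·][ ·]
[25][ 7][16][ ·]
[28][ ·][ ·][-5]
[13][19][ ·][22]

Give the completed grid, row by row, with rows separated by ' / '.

-8 34 1 31 / 25 7 16 10 / 28 -2 37 -5 / 13 19 4 22

Column 1 is already complete: -8 + 25 + 28 + 13 = 58, so that is the magic constant.
The remaining cell in row 2 is (2,4) = 58 − 48 = 10.
Row 4 must total 58; the given cells sum to 54, so (4,3) = 4.
The remaining cell in column 4 is (1,4) = 58 − 27 = 31.
Using main diagonal: -8 + 7 + 22 + ? → (3,3) = 58 − 21 = 37.
Anti-diagonal needs 58; the known cells sum to 60, so (3,2) = -2.
Column 2: 7 + (-2) + 19 + ? = 58, so (1,2) = 34.
Column 3 needs 58; the known cells sum to 57, so (1,3) = 1.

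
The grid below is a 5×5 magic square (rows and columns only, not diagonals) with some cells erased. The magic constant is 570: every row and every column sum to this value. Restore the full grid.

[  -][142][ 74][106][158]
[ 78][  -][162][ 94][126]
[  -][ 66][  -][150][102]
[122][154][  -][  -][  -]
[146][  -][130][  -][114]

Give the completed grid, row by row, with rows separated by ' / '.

Using row 1: 142 + 74 + 106 + 158 + ? → (1,1) = 570 − 480 = 90.
From row 2, 570 − (78 + 162 + 94 + 126) gives (2,2) = 110.
From column 1, 570 − (90 + 78 + 122 + 146) gives (3,1) = 134.
Column 2 must total 570; the given cells sum to 472, so (5,2) = 98.
Column 5: 158 + 126 + 102 + 114 + ? = 570, so (4,5) = 70.
Row 3: 134 + 66 + 150 + 102 + ? = 570, so (3,3) = 118.
Using row 5: 146 + 98 + 130 + 114 + ? → (5,4) = 570 − 488 = 82.
Column 3: 74 + 162 + 118 + 130 + ? = 570, so (4,3) = 86.
Column 4 must total 570; the given cells sum to 432, so (4,4) = 138.

90 142 74 106 158 / 78 110 162 94 126 / 134 66 118 150 102 / 122 154 86 138 70 / 146 98 130 82 114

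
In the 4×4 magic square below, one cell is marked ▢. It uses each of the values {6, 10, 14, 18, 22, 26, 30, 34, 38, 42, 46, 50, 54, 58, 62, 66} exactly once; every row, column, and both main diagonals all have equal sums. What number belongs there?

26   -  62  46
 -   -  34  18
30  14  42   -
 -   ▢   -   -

66

The 16 entries sum to 576, so each line sums to 576/4 = 144.
Row 1: 26 + 62 + 46 + ? = 144, so (1,2) = 10.
Row 3: 30 + 14 + 42 + ? = 144, so (3,4) = 58.
From column 3, 144 − (62 + 34 + 42) gives (4,3) = 6.
From column 4, 144 − (46 + 18 + 58) gives (4,4) = 22.
The remaining cell in main diagonal is (2,2) = 144 − 90 = 54.
From anti-diagonal, 144 − (46 + 34 + 14) gives (4,1) = 50.
Row 2 needs 144; the known cells sum to 106, so (2,1) = 38.
Row 4 needs 144; the known cells sum to 78, so (4,2) = 66.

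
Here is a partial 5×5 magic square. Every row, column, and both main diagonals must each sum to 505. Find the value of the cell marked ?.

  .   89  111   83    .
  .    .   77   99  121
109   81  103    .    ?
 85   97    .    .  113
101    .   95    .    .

Column 3: 111 + 77 + 103 + 95 + ? = 505, so (4,3) = 119.
Anti-diagonal: 99 + 103 + 97 + 101 + ? = 505, so (1,5) = 105.
The remaining cell in row 1 is (1,1) = 505 − 388 = 117.
Using row 4: 85 + 97 + 119 + 113 + ? → (4,4) = 505 − 414 = 91.
From column 1, 505 − (117 + 109 + 85 + 101) gives (2,1) = 93.
Row 2 needs 505; the known cells sum to 390, so (2,2) = 115.
From column 2, 505 − (89 + 115 + 81 + 97) gives (5,2) = 123.
From main diagonal, 505 − (117 + 115 + 103 + 91) gives (5,5) = 79.
Using row 5: 101 + 123 + 95 + 79 + ? → (5,4) = 505 − 398 = 107.
Column 4 needs 505; the known cells sum to 380, so (3,4) = 125.
The remaining cell in column 5 is (3,5) = 505 − 418 = 87.

87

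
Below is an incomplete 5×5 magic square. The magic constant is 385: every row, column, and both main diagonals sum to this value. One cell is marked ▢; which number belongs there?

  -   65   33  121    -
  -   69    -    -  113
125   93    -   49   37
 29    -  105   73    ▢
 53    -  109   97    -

61

Using row 3: 125 + 93 + 49 + 37 + ? → (3,3) = 385 − 304 = 81.
Column 3 needs 385; the known cells sum to 328, so (2,3) = 57.
From column 4, 385 − (121 + 49 + 73 + 97) gives (2,4) = 45.
Using row 2: 69 + 57 + 45 + 113 + ? → (2,1) = 385 − 284 = 101.
Column 1 must total 385; the given cells sum to 308, so (1,1) = 77.
Main diagonal needs 385; the known cells sum to 300, so (5,5) = 85.
Row 1: 77 + 65 + 33 + 121 + ? = 385, so (1,5) = 89.
Row 5 must total 385; the given cells sum to 344, so (5,2) = 41.
From column 2, 385 − (65 + 69 + 93 + 41) gives (4,2) = 117.
Column 5: 89 + 113 + 37 + 85 + ? = 385, so (4,5) = 61.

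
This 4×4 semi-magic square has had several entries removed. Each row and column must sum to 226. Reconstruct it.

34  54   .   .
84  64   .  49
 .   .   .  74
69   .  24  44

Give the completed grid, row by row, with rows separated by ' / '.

34 54 79 59 / 84 64 29 49 / 39 19 94 74 / 69 89 24 44

Using row 2: 84 + 64 + 49 + ? → (2,3) = 226 − 197 = 29.
Row 4 must total 226; the given cells sum to 137, so (4,2) = 89.
The remaining cell in column 1 is (3,1) = 226 − 187 = 39.
Column 2: 54 + 64 + 89 + ? = 226, so (3,2) = 19.
Column 4: 49 + 74 + 44 + ? = 226, so (1,4) = 59.
Row 1 must total 226; the given cells sum to 147, so (1,3) = 79.
Row 3 must total 226; the given cells sum to 132, so (3,3) = 94.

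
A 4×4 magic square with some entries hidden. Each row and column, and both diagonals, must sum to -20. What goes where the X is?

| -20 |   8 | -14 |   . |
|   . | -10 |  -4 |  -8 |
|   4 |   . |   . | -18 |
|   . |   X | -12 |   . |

-2

Row 1 must total -20; the given cells sum to -26, so (1,4) = 6.
From row 2, -20 − (-10 + (-4) + (-8)) gives (2,1) = 2.
Column 1 must total -20; the given cells sum to -14, so (4,1) = -6.
Column 3 must total -20; the given cells sum to -30, so (3,3) = 10.
The remaining cell in column 4 is (4,4) = -20 − (-20) = 0.
Anti-diagonal needs -20; the known cells sum to -4, so (3,2) = -16.
The remaining cell in row 4 is (4,2) = -20 − (-18) = -2.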